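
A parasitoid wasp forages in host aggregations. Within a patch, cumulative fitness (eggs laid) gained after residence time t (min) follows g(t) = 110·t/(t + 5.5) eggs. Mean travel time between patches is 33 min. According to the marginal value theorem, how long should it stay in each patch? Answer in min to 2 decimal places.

Maximise g(t)/(T+t): set derivative to zero → g'(t)(T+t) = g(t).
g'(t) = 110·5.5/(t + 5.5)². Setting 110·5.5/(t+5.5)² = 110t/[(t+5.5)(33+t)] gives 5.5(33+t) = t(t+5.5), so t² = 5.5×33 = 181.5.
t* = √181.5 = 13.47 min.

13.47 min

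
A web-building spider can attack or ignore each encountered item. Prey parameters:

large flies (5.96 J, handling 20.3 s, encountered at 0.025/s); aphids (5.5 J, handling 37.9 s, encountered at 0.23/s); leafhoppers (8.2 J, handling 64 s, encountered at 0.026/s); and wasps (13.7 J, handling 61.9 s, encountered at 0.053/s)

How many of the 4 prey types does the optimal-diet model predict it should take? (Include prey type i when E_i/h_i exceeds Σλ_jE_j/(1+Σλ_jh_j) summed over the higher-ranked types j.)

2

Profitabilities (E/h, J/s): large flies 0.294, wasps 0.221, aphids 0.145, leafhoppers 0.128. Add prey in this order while the next type's profitability exceeds the intake rate on those already taken.
Rate on top 1: 0.09884. wasps: 0.221 > 0.09884 → include.
Rate on top 2: 0.1828. aphids: 0.145 < 0.1828 → exclude; stop.
Optimal diet: large flies, wasps — 2 of 4 types.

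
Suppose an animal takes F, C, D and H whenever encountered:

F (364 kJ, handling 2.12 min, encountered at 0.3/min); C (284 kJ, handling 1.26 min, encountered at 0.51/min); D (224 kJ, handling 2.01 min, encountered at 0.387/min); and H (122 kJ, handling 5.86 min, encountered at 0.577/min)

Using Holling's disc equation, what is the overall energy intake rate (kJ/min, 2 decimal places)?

R = (0.3×364 + 0.51×284 + 0.387×224 + 0.577×122) / (1 + 0.3×2.12 + 0.51×1.26 + 0.387×2.01 + 0.577×5.86) = 411.1/6.438 = 63.86 kJ/min.

63.86 kJ/min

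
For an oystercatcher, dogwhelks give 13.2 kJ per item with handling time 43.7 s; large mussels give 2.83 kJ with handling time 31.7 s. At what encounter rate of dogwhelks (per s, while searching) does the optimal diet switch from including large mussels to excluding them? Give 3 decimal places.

0.010 per s

Drop large mussels once their profitability E₂/h₂ falls below the rate achievable on dogwhelks alone: E₂/h₂ = λE₁/(1 + λh₁).
Solve for λ: λE₁h₂ = E₂(1 + λh₁) → λ(E₁h₂ − E₂h₁) = E₂ → λ = E₂/(E₁h₂ − E₂h₁).
λ = 2.83/(13.2×31.7 − 2.83×43.7) = 2.83/294.8 = 0.009601 per s.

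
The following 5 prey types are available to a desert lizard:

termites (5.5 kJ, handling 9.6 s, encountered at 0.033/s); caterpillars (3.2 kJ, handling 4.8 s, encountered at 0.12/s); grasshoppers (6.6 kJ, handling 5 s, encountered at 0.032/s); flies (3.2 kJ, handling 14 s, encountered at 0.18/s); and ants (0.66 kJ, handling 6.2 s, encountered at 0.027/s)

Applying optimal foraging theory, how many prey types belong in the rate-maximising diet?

3

Profitabilities (E/h, kJ/s): grasshoppers 1.32, caterpillars 0.667, termites 0.573, flies 0.229, ants 0.106. Add prey in this order while the next type's profitability exceeds the intake rate on those already taken.
Rate on top 1: 0.1821. caterpillars: 0.667 > 0.1821 → include.
Rate on top 2: 0.3429. termites: 0.573 > 0.3429 → include.
Rate on top 3: 0.3784. flies: 0.229 < 0.3784 → exclude; stop.
Optimal diet: grasshoppers, caterpillars, termites — 3 of 5 types.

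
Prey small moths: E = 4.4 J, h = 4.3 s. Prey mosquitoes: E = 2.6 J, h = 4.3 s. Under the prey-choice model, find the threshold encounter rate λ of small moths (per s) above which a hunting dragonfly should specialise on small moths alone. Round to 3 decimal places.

Drop mosquitoes once their profitability E₂/h₂ falls below the rate achievable on small moths alone: E₂/h₂ = λE₁/(1 + λh₁).
Solve for λ: λE₁h₂ = E₂(1 + λh₁) → λ(E₁h₂ − E₂h₁) = E₂ → λ = E₂/(E₁h₂ − E₂h₁).
λ = 2.6/(4.4×4.3 − 2.6×4.3) = 2.6/7.74 = 0.3359 per s.

0.336 per s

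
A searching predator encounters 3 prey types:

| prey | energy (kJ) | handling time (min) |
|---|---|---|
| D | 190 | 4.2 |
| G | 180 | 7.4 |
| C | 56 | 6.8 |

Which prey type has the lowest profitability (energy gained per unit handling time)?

In descending order of E/h:
D: 190/4.2 = 45.2 kJ/min
G: 180/7.4 = 24.3 kJ/min
C: 56/6.8 = 8.24 kJ/min

C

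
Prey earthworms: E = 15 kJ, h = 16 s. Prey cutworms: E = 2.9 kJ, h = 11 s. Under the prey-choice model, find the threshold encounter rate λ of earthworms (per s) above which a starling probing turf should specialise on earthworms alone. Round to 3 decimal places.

Drop cutworms once their profitability E₂/h₂ falls below the rate achievable on earthworms alone: E₂/h₂ = λE₁/(1 + λh₁).
Solve for λ: λE₁h₂ = E₂(1 + λh₁) → λ(E₁h₂ − E₂h₁) = E₂ → λ = E₂/(E₁h₂ − E₂h₁).
λ = 2.9/(15×11 − 2.9×16) = 2.9/118.6 = 0.02445 per s.

0.024 per s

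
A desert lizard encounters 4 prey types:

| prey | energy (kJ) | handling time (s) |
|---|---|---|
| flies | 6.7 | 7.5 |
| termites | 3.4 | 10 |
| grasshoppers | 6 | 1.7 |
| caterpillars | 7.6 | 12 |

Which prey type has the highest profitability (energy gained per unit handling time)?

grasshoppers

Profitability E/h (kJ/s): flies = 6.7/7.5 = 0.893, termites = 3.4/10 = 0.34, grasshoppers = 6/1.7 = 3.53, caterpillars = 7.6/12 = 0.633.
Ranked: grasshoppers > flies > caterpillars > termites.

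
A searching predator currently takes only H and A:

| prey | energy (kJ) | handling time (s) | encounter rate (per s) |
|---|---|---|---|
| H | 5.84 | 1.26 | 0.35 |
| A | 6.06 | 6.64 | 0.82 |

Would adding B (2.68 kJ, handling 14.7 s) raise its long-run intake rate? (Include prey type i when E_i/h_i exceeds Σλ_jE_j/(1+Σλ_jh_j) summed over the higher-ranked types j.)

No

Current rate: (0.35×5.84 + 0.82×6.06)/(1 + 0.35×1.26 + 0.82×6.64) = 1.019 kJ/s.
B: E/h = 2.68/14.7 = 0.1823 kJ/s.
0.1823 < 1.019, so adding B would lower the average — exclude it.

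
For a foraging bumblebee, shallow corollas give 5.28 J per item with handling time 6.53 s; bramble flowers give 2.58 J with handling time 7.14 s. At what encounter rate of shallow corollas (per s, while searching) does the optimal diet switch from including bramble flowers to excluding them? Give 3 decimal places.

At the threshold, the rate on shallow corollas alone equals the profitability of bramble flowers: λ·5.28/(1 + λ·6.53) = 2.58/7.14 = 0.3613.
Rearranging, λ(5.28 − 0.3613×6.53) = 0.3613, so λ = 0.3613/2.92 = 0.1237 per s.

0.124 per s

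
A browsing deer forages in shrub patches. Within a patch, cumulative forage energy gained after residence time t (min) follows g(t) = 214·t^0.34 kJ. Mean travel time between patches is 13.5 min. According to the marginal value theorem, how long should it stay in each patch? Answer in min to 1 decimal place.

Maximise g(t)/(T+t): set derivative to zero → g'(t)(T+t) = g(t).
g'(t) = 0.34·214·t^-0.66. Setting 0.34·214·t^-0.66 = 214·t^0.34/(13.5+t) gives 0.34(13.5+t) = t, so 0.66·t = 0.34×13.5.
t* = 0.34×13.5/0.66 = 6.955 min.

7.0 min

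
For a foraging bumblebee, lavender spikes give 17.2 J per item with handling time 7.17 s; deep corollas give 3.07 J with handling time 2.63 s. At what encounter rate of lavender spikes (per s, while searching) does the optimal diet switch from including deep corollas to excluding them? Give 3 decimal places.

Drop deep corollas once their profitability E₂/h₂ falls below the rate achievable on lavender spikes alone: E₂/h₂ = λE₁/(1 + λh₁).
Solve for λ: λE₁h₂ = E₂(1 + λh₁) → λ(E₁h₂ − E₂h₁) = E₂ → λ = E₂/(E₁h₂ − E₂h₁).
λ = 3.07/(17.2×2.63 − 3.07×7.17) = 3.07/23.22 = 0.1322 per s.

0.132 per s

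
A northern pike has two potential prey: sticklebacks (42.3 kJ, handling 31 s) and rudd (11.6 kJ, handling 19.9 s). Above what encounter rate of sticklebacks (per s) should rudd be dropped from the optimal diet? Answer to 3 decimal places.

0.024 per s

The zero-one rule: include rudd iff E₂/h₂ > λE₁/(1+λh₁). Equality gives the switch point.
λE₁h₂ = E₂ + λE₂h₁ ⇒ λ = E₂/(E₁h₂ − E₂h₁) = 11.6/(841.8 − 359.6) = 0.02406 per s.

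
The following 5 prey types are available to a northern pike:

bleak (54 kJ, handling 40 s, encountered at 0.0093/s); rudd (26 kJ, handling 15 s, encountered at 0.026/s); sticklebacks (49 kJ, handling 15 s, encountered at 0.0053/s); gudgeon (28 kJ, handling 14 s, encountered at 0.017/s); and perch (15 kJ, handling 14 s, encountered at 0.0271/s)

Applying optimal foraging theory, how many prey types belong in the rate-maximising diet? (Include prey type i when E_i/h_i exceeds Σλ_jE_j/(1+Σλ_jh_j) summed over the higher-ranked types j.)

5

Profitabilities (E/h, kJ/s): sticklebacks 3.27, gudgeon 2, rudd 1.73, bleak 1.35, perch 1.07. Add prey in this order while the next type's profitability exceeds the intake rate on those already taken.
Rate on top 1: 0.2406. gudgeon: 2 > 0.2406 → include.
Rate on top 2: 0.5584. rudd: 1.73 > 0.5584 → include.
Rate on top 3: 0.8268. bleak: 1.35 > 0.8268 → include.
Rate on top 4: 0.9204. perch: 1.07 > 0.9204 → include.
Optimal diet: sticklebacks, gudgeon, rudd, bleak, perch — 5 of 5 types.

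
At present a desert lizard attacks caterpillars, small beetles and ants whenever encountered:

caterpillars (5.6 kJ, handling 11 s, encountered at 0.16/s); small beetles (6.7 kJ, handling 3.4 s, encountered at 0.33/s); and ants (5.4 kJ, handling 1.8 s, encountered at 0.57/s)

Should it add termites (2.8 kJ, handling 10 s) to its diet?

Intake rate on the current diet: R = (0.16×5.6 + 0.33×6.7 + 0.57×5.4) / (1 + 0.16×11 + 0.33×3.4 + 0.57×1.8) = 6.185/4.908 = 1.26 kJ/s.
Profitability of termites: 2.8/10 = 0.28 kJ/s.
Since 0.28 < R, time spent handling termites is better spent searching.

No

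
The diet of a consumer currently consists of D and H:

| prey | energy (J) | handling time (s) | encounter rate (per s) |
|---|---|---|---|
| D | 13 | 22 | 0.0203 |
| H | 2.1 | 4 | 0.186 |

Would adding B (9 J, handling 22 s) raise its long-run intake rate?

Current rate: (0.0203×13 + 0.186×2.1)/(1 + 0.0203×22 + 0.186×4) = 0.2988 J/s.
Profitability of B: 9/22 = 0.4091 J/s.
0.4091 > 0.2988, so adding B raises the average — include it.

Yes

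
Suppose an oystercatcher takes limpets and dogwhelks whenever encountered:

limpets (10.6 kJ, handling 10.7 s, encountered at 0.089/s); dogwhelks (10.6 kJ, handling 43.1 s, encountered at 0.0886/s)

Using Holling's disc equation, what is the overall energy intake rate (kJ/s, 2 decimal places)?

R = (0.089×10.6 + 0.0886×10.6) / (1 + 0.089×10.7 + 0.0886×43.1) = 1.883/5.771 = 0.3262 kJ/s.

0.33 kJ/s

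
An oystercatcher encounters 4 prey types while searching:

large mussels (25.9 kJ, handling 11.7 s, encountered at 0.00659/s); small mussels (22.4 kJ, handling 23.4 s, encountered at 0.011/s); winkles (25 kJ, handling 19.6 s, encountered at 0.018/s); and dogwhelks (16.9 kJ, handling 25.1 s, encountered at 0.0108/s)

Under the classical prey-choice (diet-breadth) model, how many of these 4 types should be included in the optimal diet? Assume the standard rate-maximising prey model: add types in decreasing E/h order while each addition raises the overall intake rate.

Rank by E/h (kJ/s): large mussels 2.21, winkles 1.28, small mussels 0.957, dogwhelks 0.673. Include each in turn until the next type's E/h falls below the running intake rate.
Rate on top 1: 0.1585. winkles: 1.28 > 0.1585 → include.
Rate on top 2: 0.4341. small mussels: 0.957 > 0.4341 → include.
Rate on top 3: 0.5139. dogwhelks: 0.673 > 0.5139 → include.
Optimal diet: large mussels, winkles, small mussels, dogwhelks — 4 of 4 types.

4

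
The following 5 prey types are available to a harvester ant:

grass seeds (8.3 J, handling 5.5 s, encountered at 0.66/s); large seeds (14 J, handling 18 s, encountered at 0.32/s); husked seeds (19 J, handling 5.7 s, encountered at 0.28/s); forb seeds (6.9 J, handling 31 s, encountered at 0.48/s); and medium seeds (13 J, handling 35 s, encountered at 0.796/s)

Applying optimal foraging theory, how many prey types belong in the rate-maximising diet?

Profitabilities (E/h, J/s): husked seeds 3.33, grass seeds 1.51, large seeds 0.778, medium seeds 0.371, forb seeds 0.223. Add prey in this order while the next type's profitability exceeds the intake rate on those already taken.
Rate on top 1: 2.049. grass seeds: 1.51 < 2.049 → exclude; stop.
Optimal diet: husked seeds — 1 of 5 types.

1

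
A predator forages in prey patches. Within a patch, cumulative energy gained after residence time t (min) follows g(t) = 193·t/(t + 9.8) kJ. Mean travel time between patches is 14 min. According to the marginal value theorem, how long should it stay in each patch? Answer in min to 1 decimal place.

By the marginal value theorem, leave when the instantaneous gain rate g'(t) equals the habitat-wide average g(t)/(T + t).
g'(t) = 193·9.8/(t + 9.8)². Setting 193·9.8/(t+9.8)² = 193t/[(t+9.8)(14+t)] gives 9.8(14+t) = t(t+9.8), so t² = 9.8×14 = 137.2.
t* = √137.2 = 11.71 min.

11.7 min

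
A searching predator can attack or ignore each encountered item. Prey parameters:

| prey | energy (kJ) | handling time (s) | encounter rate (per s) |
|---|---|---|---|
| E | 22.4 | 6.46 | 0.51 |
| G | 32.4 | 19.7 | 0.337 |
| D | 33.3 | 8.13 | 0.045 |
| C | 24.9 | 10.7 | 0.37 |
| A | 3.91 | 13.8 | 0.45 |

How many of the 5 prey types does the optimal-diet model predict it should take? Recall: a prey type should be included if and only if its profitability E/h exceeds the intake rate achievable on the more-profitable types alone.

2

E/h in descending order: D 4.1, E 3.47, C 2.33, G 1.64, A 0.283 kJ/s. The optimal diet is the largest prefix of this list for which every included type satisfies E_i/h_i > R on the types above it.
Rate on top 1: 1.097. E: 3.47 > 1.097 → include.
Rate on top 2: 2.773. C: 2.33 < 2.773 → exclude; stop.
Optimal diet: D, E — 2 of 5 types.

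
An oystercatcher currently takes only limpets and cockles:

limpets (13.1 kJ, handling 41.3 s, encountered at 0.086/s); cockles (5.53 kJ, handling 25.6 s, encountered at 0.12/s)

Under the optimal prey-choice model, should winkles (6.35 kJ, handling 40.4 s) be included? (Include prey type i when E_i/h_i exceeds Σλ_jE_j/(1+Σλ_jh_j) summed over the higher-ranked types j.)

No

Current rate: (0.086×13.1 + 0.12×5.53)/(1 + 0.086×41.3 + 0.12×25.6) = 0.2348 kJ/s.
winkles: E/h = 6.35/40.4 = 0.1572 kJ/s.
Since 0.1572 < R, time spent handling winkles is better spent searching.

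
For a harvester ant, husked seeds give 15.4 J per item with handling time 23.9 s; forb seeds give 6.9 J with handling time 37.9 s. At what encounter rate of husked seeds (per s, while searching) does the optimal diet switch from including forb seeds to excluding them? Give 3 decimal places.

The zero-one rule: include forb seeds iff E₂/h₂ > λE₁/(1+λh₁). Equality gives the switch point.
λE₁h₂ = E₂ + λE₂h₁ ⇒ λ = E₂/(E₁h₂ − E₂h₁) = 6.9/(583.7 − 164.9) = 0.01648 per s.

0.016 per s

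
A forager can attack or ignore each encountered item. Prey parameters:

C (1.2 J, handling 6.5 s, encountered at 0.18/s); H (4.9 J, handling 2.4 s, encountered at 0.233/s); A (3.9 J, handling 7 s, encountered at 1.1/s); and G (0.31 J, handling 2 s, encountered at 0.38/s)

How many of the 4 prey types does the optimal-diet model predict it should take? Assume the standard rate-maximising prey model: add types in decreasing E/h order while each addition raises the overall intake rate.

1

E/h in descending order: H 2.04, A 0.557, C 0.185, G 0.155 J/s. The optimal diet is the largest prefix of this list for which every included type satisfies E_i/h_i > R on the types above it.
Rate on top 1: 0.7322. A: 0.557 < 0.7322 → exclude; stop.
Optimal diet: H — 1 of 4 types.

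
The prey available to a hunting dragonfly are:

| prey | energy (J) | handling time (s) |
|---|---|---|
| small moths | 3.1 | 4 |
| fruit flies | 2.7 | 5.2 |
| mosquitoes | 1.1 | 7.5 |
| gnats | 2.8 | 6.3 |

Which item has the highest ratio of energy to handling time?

Profitability E/h (J/s): small moths = 3.1/4 = 0.775, fruit flies = 2.7/5.2 = 0.519, mosquitoes = 1.1/7.5 = 0.147, gnats = 2.8/6.3 = 0.444.
Ranked: small moths > fruit flies > gnats > mosquitoes.

small moths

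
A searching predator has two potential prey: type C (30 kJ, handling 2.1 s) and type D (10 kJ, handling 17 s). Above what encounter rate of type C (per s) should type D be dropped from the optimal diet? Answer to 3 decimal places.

0.020 per s

The zero-one rule: include type D iff E₂/h₂ > λE₁/(1+λh₁). Equality gives the switch point.
λE₁h₂ = E₂ + λE₂h₁ ⇒ λ = E₂/(E₁h₂ − E₂h₁) = 10/(510 − 21) = 0.02045 per s.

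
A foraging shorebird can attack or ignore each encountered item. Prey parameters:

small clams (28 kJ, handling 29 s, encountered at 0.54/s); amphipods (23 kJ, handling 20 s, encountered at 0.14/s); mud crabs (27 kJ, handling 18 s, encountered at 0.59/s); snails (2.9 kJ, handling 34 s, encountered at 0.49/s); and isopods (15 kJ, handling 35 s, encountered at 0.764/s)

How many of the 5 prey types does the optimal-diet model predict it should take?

1

Profitabilities (E/h, kJ/s): mud crabs 1.5, amphipods 1.15, small clams 0.966, isopods 0.429, snails 0.0853. Add prey in this order while the next type's profitability exceeds the intake rate on those already taken.
Rate on top 1: 1.371. amphipods: 1.15 < 1.371 → exclude; stop.
Optimal diet: mud crabs — 1 of 5 types.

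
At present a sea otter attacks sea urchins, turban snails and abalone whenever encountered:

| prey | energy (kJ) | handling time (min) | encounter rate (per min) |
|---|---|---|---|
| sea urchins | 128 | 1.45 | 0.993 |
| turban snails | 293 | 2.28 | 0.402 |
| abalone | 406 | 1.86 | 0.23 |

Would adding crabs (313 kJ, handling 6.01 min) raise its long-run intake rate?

Current rate: (0.993×128 + 0.402×293 + 0.23×406)/(1 + 0.993×1.45 + 0.402×2.28 + 0.23×1.86) = 89.39 kJ/min.
Profitability of crabs: 313/6.01 = 52.08 kJ/min.
Since 52.08 < R, time spent handling crabs is better spent searching.

No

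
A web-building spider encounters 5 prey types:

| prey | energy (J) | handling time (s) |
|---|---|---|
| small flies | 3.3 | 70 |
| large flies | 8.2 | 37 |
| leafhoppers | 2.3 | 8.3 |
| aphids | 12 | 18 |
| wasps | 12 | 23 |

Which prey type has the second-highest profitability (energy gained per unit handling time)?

Profitability E/h (J/s): small flies = 3.3/70 = 0.0471, large flies = 8.2/37 = 0.222, leafhoppers = 2.3/8.3 = 0.277, aphids = 12/18 = 0.667, wasps = 12/23 = 0.522.
Ranked: aphids > wasps > leafhoppers > large flies > small flies.

wasps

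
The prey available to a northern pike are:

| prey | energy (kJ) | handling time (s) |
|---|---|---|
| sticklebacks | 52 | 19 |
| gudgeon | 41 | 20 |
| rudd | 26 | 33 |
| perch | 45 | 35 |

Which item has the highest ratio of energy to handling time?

sticklebacks

Profitability E/h (kJ/s): sticklebacks = 52/19 = 2.74, gudgeon = 41/20 = 2.05, rudd = 26/33 = 0.788, perch = 45/35 = 1.29.
Ranked: sticklebacks > gudgeon > perch > rudd.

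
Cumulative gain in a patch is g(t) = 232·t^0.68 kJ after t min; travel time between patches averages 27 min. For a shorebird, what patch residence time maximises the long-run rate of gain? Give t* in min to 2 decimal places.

By the marginal value theorem, leave when the instantaneous gain rate g'(t) equals the habitat-wide average g(t)/(T + t).
g'(t) = 0.68·232·t^-0.32. Setting 0.68·232·t^-0.32 = 232·t^0.68/(27+t) gives 0.68(27+t) = t, so 0.32·t = 0.68×27.
t* = 0.68×27/0.32 = 57.38 min.

57.38 min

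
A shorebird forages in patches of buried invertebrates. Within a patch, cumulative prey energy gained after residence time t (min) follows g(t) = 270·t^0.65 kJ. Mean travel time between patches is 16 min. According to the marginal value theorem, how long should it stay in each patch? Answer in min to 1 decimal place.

Optimal t* satisfies g'(t*) = g(t*)/(T + t*).
g'(t) = 0.65·270·t^-0.35. Setting 0.65·270·t^-0.35 = 270·t^0.65/(16+t) gives 0.65(16+t) = t, so 0.35·t = 0.65×16.
t* = 0.65×16/0.35 = 29.71 min.

29.7 min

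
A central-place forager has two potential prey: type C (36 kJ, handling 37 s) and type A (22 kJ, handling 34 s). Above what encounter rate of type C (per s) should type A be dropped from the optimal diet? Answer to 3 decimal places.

The zero-one rule: include type A iff E₂/h₂ > λE₁/(1+λh₁). Equality gives the switch point.
λE₁h₂ = E₂ + λE₂h₁ ⇒ λ = E₂/(E₁h₂ − E₂h₁) = 22/(1224 − 814) = 0.05366 per s.

0.054 per s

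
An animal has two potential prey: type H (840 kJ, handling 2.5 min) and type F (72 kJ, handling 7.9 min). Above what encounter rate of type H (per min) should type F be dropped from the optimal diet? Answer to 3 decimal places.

At the threshold, the rate on type H alone equals the profitability of type F: λ·840/(1 + λ·2.5) = 72/7.9 = 9.114.
Rearranging, λ(840 − 9.114×2.5) = 9.114, so λ = 9.114/817.2 = 0.01115 per min.

0.011 per min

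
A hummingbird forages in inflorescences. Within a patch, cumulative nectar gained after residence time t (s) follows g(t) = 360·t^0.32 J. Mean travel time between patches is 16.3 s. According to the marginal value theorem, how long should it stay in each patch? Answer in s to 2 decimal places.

Optimal t* satisfies g'(t*) = g(t*)/(T + t*).
g'(t) = 0.32·360·t^-0.68. Setting 0.32·360·t^-0.68 = 360·t^0.32/(16.3+t) gives 0.32(16.3+t) = t, so 0.68·t = 0.32×16.3.
t* = 0.32×16.3/0.68 = 7.671 s.

7.67 s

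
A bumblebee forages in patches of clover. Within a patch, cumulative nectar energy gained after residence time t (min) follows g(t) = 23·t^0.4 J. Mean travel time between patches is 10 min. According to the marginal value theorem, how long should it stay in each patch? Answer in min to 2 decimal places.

6.67 min

Optimal t* satisfies g'(t*) = g(t*)/(T + t*).
g'(t) = 0.4·23·t^-0.6. Setting 0.4·23·t^-0.6 = 23·t^0.4/(10+t) gives 0.4(10+t) = t, so 0.60·t = 0.4×10.
t* = 0.4×10/0.60 = 6.667 min.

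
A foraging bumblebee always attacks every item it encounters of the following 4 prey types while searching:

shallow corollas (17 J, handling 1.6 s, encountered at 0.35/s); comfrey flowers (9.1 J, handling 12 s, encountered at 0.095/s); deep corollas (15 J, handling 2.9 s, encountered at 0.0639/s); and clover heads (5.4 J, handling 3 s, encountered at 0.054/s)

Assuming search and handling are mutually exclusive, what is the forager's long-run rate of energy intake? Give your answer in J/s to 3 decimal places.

R = (0.35×17 + 0.095×9.1 + 0.0639×15 + 0.054×5.4) / (1 + 0.35×1.6 + 0.095×12 + 0.0639×2.9 + 0.054×3) = 8.065/3.047 = 2.646 J/s.

2.646 J/s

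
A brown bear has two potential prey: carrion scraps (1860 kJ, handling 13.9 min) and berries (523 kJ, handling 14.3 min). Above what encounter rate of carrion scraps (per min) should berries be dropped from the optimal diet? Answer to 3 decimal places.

Drop berries once their profitability E₂/h₂ falls below the rate achievable on carrion scraps alone: E₂/h₂ = λE₁/(1 + λh₁).
Solve for λ: λE₁h₂ = E₂(1 + λh₁) → λ(E₁h₂ − E₂h₁) = E₂ → λ = E₂/(E₁h₂ − E₂h₁).
λ = 523/(1860×14.3 − 523×13.9) = 523/1.933e+04 = 0.02706 per min.

0.027 per min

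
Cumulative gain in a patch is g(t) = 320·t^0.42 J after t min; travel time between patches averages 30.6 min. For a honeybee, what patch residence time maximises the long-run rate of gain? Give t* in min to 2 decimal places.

22.16 min

Maximise g(t)/(T+t): set derivative to zero → g'(t)(T+t) = g(t).
g'(t) = 0.42·320·t^-0.58. Setting 0.42·320·t^-0.58 = 320·t^0.42/(30.6+t) gives 0.42(30.6+t) = t, so 0.58·t = 0.42×30.6.
t* = 0.42×30.6/0.58 = 22.16 min.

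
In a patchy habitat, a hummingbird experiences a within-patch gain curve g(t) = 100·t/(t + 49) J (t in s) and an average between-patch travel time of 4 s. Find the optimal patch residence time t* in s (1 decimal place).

14.0 s

Maximise g(t)/(T+t): set derivative to zero → g'(t)(T+t) = g(t).
g'(t) = 100·49/(t + 49)². Setting 100·49/(t+49)² = 100t/[(t+49)(4+t)] gives 49(4+t) = t(t+49), so t² = 49×4 = 196.
t* = √196 = 14 s.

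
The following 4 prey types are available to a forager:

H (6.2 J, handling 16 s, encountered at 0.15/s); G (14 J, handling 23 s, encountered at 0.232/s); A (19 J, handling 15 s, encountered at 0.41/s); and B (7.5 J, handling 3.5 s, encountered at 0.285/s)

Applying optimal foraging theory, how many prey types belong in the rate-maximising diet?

Profitabilities (E/h, J/s): B 2.14, A 1.27, G 0.609, H 0.388. Add prey in this order while the next type's profitability exceeds the intake rate on those already taken.
Rate on top 1: 1.07. A: 1.27 > 1.07 → include.
Rate on top 2: 1.218. G: 0.609 < 1.218 → exclude; stop.
Optimal diet: B, A — 2 of 4 types.

2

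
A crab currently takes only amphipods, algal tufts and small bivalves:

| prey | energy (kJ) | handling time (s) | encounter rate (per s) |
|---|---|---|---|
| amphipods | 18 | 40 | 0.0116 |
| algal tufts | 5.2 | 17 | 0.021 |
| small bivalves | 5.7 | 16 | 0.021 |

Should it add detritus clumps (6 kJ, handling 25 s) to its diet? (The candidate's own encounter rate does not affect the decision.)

Intake rate on the current diet: R = (0.0116×18 + 0.021×5.2 + 0.021×5.7) / (1 + 0.0116×40 + 0.021×17 + 0.021×16) = 0.4377/2.157 = 0.2029 kJ/s.
detritus clumps: E/h = 6/25 = 0.24 kJ/s.
Since 0.24 > R, including detritus clumps increases the long-run rate.

Yes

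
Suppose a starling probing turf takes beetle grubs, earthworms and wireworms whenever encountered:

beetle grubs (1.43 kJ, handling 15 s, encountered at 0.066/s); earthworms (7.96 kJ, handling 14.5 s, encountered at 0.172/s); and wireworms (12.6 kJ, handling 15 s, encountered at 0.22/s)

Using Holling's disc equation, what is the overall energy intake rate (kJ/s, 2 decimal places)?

0.54 kJ/s

R = (0.066×1.43 + 0.172×7.96 + 0.22×12.6) / (1 + 0.066×15 + 0.172×14.5 + 0.22×15) = 4.236/7.784 = 0.5441 kJ/s.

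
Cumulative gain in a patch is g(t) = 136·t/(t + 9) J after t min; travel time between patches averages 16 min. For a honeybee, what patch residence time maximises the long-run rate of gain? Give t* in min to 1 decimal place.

Optimal t* satisfies g'(t*) = g(t*)/(T + t*).
g'(t) = 136·9/(t + 9)². Setting 136·9/(t+9)² = 136t/[(t+9)(16+t)] gives 9(16+t) = t(t+9), so t² = 9×16 = 144.
t* = √144 = 12 min.

12.0 min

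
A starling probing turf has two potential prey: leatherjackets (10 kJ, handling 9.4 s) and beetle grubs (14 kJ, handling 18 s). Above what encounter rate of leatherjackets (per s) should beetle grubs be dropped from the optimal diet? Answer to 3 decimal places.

0.289 per s

The zero-one rule: include beetle grubs iff E₂/h₂ > λE₁/(1+λh₁). Equality gives the switch point.
λE₁h₂ = E₂ + λE₂h₁ ⇒ λ = E₂/(E₁h₂ − E₂h₁) = 14/(180 − 131.6) = 0.2893 per s.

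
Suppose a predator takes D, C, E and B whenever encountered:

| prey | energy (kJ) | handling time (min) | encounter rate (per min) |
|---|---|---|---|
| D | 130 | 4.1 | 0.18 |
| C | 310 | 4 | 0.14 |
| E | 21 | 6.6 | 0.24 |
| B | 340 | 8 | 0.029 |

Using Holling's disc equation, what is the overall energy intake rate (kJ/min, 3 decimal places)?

19.859 kJ/min

R = (0.18×130 + 0.14×310 + 0.24×21 + 0.029×340) / (1 + 0.18×4.1 + 0.14×4 + 0.24×6.6 + 0.029×8) = 81.7/4.114 = 19.86 kJ/min.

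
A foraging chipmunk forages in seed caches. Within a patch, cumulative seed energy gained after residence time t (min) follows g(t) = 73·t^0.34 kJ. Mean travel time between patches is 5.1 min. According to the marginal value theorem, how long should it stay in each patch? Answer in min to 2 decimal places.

By the marginal value theorem, leave when the instantaneous gain rate g'(t) equals the habitat-wide average g(t)/(T + t).
g'(t) = 0.34·73·t^-0.66. Setting 0.34·73·t^-0.66 = 73·t^0.34/(5.1+t) gives 0.34(5.1+t) = t, so 0.66·t = 0.34×5.1.
t* = 0.34×5.1/0.66 = 2.627 min.

2.63 min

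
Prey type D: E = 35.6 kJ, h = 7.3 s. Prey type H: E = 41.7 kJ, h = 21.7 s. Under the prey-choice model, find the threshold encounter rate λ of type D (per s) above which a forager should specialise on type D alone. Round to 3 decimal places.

0.089 per s

The zero-one rule: include type H iff E₂/h₂ > λE₁/(1+λh₁). Equality gives the switch point.
λE₁h₂ = E₂ + λE₂h₁ ⇒ λ = E₂/(E₁h₂ − E₂h₁) = 41.7/(772.5 − 304.4) = 0.08908 per s.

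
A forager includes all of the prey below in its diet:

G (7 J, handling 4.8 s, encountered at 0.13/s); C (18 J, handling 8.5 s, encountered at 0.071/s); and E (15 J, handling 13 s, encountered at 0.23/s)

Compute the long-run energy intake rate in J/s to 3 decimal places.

1.081 J/s

R = (0.13×7 + 0.071×18 + 0.23×15) / (1 + 0.13×4.8 + 0.071×8.5 + 0.23×13) = 5.638/5.218 = 1.081 J/s.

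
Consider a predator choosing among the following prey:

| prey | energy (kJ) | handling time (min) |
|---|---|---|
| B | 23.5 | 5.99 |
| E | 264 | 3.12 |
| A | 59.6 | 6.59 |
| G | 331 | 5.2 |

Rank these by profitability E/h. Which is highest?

In descending order of E/h:
E: 264/3.12 = 84.6 kJ/min
G: 331/5.2 = 63.7 kJ/min
A: 59.6/6.59 = 9.04 kJ/min
B: 23.5/5.99 = 3.92 kJ/min

E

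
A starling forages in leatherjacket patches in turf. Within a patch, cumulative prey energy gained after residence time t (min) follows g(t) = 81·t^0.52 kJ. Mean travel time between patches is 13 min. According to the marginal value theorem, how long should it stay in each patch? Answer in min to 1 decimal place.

Maximise g(t)/(T+t): set derivative to zero → g'(t)(T+t) = g(t).
g'(t) = 0.52·81·t^-0.48. Setting 0.52·81·t^-0.48 = 81·t^0.52/(13+t) gives 0.52(13+t) = t, so 0.48·t = 0.52×13.
t* = 0.52×13/0.48 = 14.08 min.

14.1 min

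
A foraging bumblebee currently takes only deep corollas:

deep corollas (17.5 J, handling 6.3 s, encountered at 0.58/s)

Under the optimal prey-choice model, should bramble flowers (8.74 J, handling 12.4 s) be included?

No

Current rate: (0.58×17.5)/(1 + 0.58×6.3) = 2.181 J/s.
Profitability of bramble flowers: 8.74/12.4 = 0.7048 J/s.
0.7048 < 2.181, so adding bramble flowers would lower the average — exclude it.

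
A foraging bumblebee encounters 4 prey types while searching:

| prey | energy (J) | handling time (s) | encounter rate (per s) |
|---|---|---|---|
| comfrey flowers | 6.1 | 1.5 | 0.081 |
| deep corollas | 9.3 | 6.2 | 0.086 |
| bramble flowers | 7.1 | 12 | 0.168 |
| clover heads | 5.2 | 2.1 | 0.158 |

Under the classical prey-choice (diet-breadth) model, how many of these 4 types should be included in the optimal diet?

3

Profitabilities (E/h, J/s): comfrey flowers 4.07, clover heads 2.48, deep corollas 1.5, bramble flowers 0.592. Add prey in this order while the next type's profitability exceeds the intake rate on those already taken.
Rate on top 1: 0.4406. clover heads: 2.48 > 0.4406 → include.
Rate on top 2: 0.9053. deep corollas: 1.5 > 0.9053 → include.
Rate on top 3: 1.065. bramble flowers: 0.592 < 1.065 → exclude; stop.
Optimal diet: comfrey flowers, clover heads, deep corollas — 3 of 4 types.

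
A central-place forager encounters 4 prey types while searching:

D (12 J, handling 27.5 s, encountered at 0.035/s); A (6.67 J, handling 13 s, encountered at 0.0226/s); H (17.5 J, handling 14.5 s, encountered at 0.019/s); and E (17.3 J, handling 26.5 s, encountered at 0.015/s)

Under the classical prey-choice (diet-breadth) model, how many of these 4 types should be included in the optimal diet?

Profitabilities (E/h, J/s): H 1.21, E 0.653, A 0.513, D 0.436. Add prey in this order while the next type's profitability exceeds the intake rate on those already taken.
Rate on top 1: 0.2607. E: 0.653 > 0.2607 → include.
Rate on top 2: 0.3539. A: 0.513 > 0.3539 → include.
Rate on top 3: 0.3776. D: 0.436 > 0.3776 → include.
Optimal diet: H, E, A, D — 4 of 4 types.

4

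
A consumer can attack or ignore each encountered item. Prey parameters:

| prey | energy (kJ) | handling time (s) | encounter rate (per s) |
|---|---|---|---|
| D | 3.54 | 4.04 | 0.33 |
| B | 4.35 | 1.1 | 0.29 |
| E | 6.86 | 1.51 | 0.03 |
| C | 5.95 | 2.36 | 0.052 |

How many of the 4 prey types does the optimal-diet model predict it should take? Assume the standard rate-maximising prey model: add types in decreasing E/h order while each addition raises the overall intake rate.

3

Rank by E/h (kJ/s): E 4.54, B 3.95, C 2.52, D 0.876. Include each in turn until the next type's E/h falls below the running intake rate.
Rate on top 1: 0.1969. B: 3.95 > 0.1969 → include.
Rate on top 2: 1.075. C: 2.52 > 1.075 → include.
Rate on top 3: 1.195. D: 0.876 < 1.195 → exclude; stop.
Optimal diet: E, B, C — 3 of 4 types.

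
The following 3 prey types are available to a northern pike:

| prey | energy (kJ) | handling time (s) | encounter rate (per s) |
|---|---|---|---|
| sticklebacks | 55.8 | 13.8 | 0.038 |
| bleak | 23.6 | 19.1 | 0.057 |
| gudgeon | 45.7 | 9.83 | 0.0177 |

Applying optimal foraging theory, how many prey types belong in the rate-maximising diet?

Rank by E/h (kJ/s): gudgeon 4.65, sticklebacks 4.04, bleak 1.24. Include each in turn until the next type's E/h falls below the running intake rate.
Rate on top 1: 0.689. sticklebacks: 4.04 > 0.689 → include.
Rate on top 2: 1.725. bleak: 1.24 < 1.725 → exclude; stop.
Optimal diet: gudgeon, sticklebacks — 2 of 3 types.

2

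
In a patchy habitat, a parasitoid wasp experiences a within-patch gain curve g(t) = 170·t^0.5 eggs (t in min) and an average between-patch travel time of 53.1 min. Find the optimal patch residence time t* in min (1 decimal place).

53.1 min

Maximise g(t)/(T+t): set derivative to zero → g'(t)(T+t) = g(t).
g'(t) = 0.5·170·t^-0.5. Setting 0.5·170·t^-0.5 = 170·t^0.5/(53.1+t) gives 0.5(53.1+t) = t, so 0.50·t = 0.5×53.1.
t* = 0.5×53.1/0.50 = 53.1 min.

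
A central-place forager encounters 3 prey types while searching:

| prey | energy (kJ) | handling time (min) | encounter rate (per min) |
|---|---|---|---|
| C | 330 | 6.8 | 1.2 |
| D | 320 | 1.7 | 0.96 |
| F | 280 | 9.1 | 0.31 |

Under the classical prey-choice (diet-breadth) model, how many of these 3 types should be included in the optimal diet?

Rank by E/h (kJ/min): D 188, C 48.5, F 30.8. Include each in turn until the next type's E/h falls below the running intake rate.
Rate on top 1: 116.7. C: 48.5 < 116.7 → exclude; stop.
Optimal diet: D — 1 of 3 types.

1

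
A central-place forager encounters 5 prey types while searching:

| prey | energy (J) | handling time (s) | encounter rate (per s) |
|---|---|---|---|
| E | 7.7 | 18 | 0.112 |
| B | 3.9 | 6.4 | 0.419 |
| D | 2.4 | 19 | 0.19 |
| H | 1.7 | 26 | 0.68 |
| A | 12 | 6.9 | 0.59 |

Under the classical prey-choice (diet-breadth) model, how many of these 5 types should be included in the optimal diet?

Profitabilities (E/h, J/s): A 1.74, B 0.609, E 0.428, D 0.126, H 0.0654. Add prey in this order while the next type's profitability exceeds the intake rate on those already taken.
Rate on top 1: 1.396. B: 0.609 < 1.396 → exclude; stop.
Optimal diet: A — 1 of 5 types.

1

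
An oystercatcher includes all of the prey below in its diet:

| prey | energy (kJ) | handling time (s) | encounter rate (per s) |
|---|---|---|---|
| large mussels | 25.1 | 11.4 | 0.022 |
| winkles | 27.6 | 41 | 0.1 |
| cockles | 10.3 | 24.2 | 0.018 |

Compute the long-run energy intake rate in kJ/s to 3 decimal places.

0.604 kJ/s

R = (0.022×25.1 + 0.1×27.6 + 0.018×10.3) / (1 + 0.022×11.4 + 0.1×41 + 0.018×24.2) = 3.498/5.786 = 0.6045 kJ/s.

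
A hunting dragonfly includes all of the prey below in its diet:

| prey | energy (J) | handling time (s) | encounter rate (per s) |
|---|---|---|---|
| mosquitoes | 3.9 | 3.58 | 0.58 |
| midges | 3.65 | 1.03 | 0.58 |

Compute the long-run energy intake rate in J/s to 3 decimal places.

1.192 J/s

R = Σλ_iE_i / (1 + Σλ_ih_i)
Numerator: 0.58×3.9 + 0.58×3.65 = 4.379
Denominator: 1 + 0.58×3.58 + 0.58×1.03 = 3.674
R = 4.379/3.674 = 1.192 J/s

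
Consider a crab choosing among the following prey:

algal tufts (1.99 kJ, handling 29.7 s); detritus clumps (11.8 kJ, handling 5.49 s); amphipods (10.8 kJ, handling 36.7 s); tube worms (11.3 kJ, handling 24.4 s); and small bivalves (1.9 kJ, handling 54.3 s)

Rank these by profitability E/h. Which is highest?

Profitability E/h (kJ/s): algal tufts = 1.99/29.7 = 0.067, detritus clumps = 11.8/5.49 = 2.15, amphipods = 10.8/36.7 = 0.294, tube worms = 11.3/24.4 = 0.463, small bivalves = 1.9/54.3 = 0.035.
Ranked: detritus clumps > tube worms > amphipods > algal tufts > small bivalves.

detritus clumps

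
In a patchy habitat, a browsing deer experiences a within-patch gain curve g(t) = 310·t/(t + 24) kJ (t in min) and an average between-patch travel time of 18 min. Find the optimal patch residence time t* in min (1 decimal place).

20.8 min

By the marginal value theorem, leave when the instantaneous gain rate g'(t) equals the habitat-wide average g(t)/(T + t).
g'(t) = 310·24/(t + 24)². Setting 310·24/(t+24)² = 310t/[(t+24)(18+t)] gives 24(18+t) = t(t+24), so t² = 24×18 = 432.
t* = √432 = 20.78 min.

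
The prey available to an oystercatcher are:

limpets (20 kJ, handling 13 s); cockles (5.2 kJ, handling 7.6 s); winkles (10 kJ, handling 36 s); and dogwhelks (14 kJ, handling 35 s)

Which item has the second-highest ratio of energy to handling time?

In descending order of E/h:
limpets: 20/13 = 1.54 kJ/s
cockles: 5.2/7.6 = 0.684 kJ/s
dogwhelks: 14/35 = 0.4 kJ/s
winkles: 10/36 = 0.278 kJ/s

cockles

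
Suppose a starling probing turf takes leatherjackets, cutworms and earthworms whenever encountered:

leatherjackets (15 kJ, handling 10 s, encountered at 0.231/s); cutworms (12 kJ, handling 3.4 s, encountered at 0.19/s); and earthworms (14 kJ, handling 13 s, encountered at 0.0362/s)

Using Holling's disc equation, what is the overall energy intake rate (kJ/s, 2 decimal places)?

1.41 kJ/s

R = (0.231×15 + 0.19×12 + 0.0362×14) / (1 + 0.231×10 + 0.19×3.4 + 0.0362×13) = 6.252/4.427 = 1.412 kJ/s.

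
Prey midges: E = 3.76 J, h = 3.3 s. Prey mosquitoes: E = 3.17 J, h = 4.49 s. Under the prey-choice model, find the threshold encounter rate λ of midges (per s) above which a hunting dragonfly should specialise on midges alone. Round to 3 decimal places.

The zero-one rule: include mosquitoes iff E₂/h₂ > λE₁/(1+λh₁). Equality gives the switch point.
λE₁h₂ = E₂ + λE₂h₁ ⇒ λ = E₂/(E₁h₂ − E₂h₁) = 3.17/(16.88 − 10.46) = 0.4937 per s.

0.494 per s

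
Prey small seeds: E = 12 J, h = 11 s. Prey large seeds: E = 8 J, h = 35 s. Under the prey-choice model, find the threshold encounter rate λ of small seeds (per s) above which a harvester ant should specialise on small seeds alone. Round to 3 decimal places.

0.024 per s

Drop large seeds once their profitability E₂/h₂ falls below the rate achievable on small seeds alone: E₂/h₂ = λE₁/(1 + λh₁).
Solve for λ: λE₁h₂ = E₂(1 + λh₁) → λ(E₁h₂ − E₂h₁) = E₂ → λ = E₂/(E₁h₂ − E₂h₁).
λ = 8/(12×35 − 8×11) = 8/332 = 0.0241 per s.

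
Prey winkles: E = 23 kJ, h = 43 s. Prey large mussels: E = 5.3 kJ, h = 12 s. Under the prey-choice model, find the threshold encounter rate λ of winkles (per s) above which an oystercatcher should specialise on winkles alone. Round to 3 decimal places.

Drop large mussels once their profitability E₂/h₂ falls below the rate achievable on winkles alone: E₂/h₂ = λE₁/(1 + λh₁).
Solve for λ: λE₁h₂ = E₂(1 + λh₁) → λ(E₁h₂ − E₂h₁) = E₂ → λ = E₂/(E₁h₂ − E₂h₁).
λ = 5.3/(23×12 − 5.3×43) = 5.3/48.1 = 0.1102 per s.

0.110 per s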